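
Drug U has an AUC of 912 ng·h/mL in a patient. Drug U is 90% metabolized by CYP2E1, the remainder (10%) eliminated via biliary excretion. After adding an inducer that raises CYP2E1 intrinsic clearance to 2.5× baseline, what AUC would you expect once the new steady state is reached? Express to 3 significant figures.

The CYP2E1 pathway (90% of clearance) increases to 2.5× activity: 0.9 × 2.5 = 2.25.
Non-CYP routes (10%) are unchanged.
CL_new/CL_old = 2.25 + 0.1 = 2.35.
With dosing unchanged, AUC scales as 1/CL: 912 / 2.35 = 388 ng·h/mL.

388 ng·h/mL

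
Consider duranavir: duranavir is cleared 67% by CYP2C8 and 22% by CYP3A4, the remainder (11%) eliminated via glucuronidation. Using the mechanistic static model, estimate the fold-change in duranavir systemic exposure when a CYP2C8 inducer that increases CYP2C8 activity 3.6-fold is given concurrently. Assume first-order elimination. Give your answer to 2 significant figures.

The CYP2C8 pathway (67% of clearance) is boosted to 3.6× activity: 0.67 × 3.6 = 2.412.
CYP3A4 (22%) and the residual 11% are unaffected.
New clearance relative to baseline: 2.412 + 0.22 + 0.11 = 2.742.
Systemic exposure is inversely proportional to clearance, so the fold-change is 1 / 2.742 = 0.36.

0.36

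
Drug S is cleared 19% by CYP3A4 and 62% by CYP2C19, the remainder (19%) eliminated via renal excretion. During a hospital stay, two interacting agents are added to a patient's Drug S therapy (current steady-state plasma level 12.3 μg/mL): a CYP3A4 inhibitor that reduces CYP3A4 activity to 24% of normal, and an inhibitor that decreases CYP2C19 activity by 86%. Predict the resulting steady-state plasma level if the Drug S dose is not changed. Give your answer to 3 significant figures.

38.2 μg/mL

CYP3A4: 0.19 × 0.24 = 0.0456
CYP2C19: 0.62 × 0.14 = 0.0868
Other: 0.19 (unchanged)
CL_new/CL_old = 0.0456 + 0.0868 + 0.19 = 0.3224.
Dividing the baseline by the relative clearance: 12.3 / 0.3224 = 38.2 μg/mL.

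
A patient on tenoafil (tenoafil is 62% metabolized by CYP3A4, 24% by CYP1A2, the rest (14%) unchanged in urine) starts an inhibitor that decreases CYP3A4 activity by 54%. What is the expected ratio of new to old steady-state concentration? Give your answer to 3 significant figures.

The CYP3A4 pathway (62% of clearance) drops to 0.46× activity: 0.62 × 0.46 = 0.2852.
CYP1A2 (24%) and the residual 14% are unaffected.
New clearance relative to baseline: 0.2852 + 0.24 + 0.14 = 0.6652.
Steady-state concentration ratio = CL_old/CL_new = 1 / 0.6652 = 1.50.

1.50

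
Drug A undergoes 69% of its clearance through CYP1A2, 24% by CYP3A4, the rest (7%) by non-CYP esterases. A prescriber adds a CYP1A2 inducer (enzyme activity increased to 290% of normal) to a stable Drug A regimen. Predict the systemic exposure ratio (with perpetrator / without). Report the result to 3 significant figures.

0.433

The CYP1A2 pathway (69% of clearance) is boosted to 2.9× activity: 0.69 × 2.9 = 2.001.
CYP3A4 (24%) and the residual 7% are unaffected.
CL_new/CL_old = 2.001 + 0.24 + 0.07 = 2.311.
Since systemic exposure ∝ 1/CL, the ratio is 1 / 2.311 = 0.433.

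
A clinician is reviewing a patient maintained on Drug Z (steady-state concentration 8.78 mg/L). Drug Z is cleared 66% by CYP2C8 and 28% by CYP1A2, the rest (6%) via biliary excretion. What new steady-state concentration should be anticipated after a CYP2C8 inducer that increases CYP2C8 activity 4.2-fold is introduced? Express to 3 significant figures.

2.82 mg/L

CYP2C8: 0.66 × 4.2 = 2.772
CYP1A2: 0.28 (unchanged)
Other: 0.06 (unchanged)
New clearance relative to baseline: 2.772 + 0.28 + 0.06 = 3.112.
New steady-state concentration = baseline ÷ relative clearance = 8.78 / 3.112 = 2.82 mg/L.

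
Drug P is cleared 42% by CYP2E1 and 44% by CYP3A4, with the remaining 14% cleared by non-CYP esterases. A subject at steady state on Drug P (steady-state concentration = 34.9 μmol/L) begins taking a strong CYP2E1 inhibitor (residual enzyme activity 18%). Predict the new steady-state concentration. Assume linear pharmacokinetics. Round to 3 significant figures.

The CYP2E1 pathway (42% of clearance) falls to 0.18× activity: 0.42 × 0.18 = 0.0756.
CYP3A4 (44%) and the residual 14% are unaffected.
CL_new/CL_old = 0.0756 + 0.44 + 0.14 = 0.6556.
With dosing unchanged, steady-state concentration scales as 1/CL: 34.9 / 0.6556 = 53.2 μmol/L.

53.2 μmol/L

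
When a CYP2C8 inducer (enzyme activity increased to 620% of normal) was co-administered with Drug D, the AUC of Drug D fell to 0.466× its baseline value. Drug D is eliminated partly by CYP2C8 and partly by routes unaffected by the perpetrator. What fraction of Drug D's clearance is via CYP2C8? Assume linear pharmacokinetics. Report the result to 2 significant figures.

0.22

CL'/CL = 1 / 0.466 = 2.146
6.2·fm + (1 − fm) = 2.146
fm = (2.146 − 1) / (6.2 − 1) = 0.22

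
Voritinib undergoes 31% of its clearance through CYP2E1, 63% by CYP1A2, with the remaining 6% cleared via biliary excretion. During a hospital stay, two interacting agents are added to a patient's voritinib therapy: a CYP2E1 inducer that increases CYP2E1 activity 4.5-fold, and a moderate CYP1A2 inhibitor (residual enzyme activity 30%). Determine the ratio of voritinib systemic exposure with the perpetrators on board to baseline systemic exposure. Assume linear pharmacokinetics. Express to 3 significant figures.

The CYP2E1 pathway (31% of clearance) is boosted to 4.5× activity: 0.31 × 4.5 = 1.395.
The CYP1A2 pathway (63% of clearance) falls to 0.3× activity: 0.63 × 0.3 = 0.189.
The remaining 6% of clearance is unaffected.
CL_new/CL_old = 1.395 + 0.189 + 0.06 = 1.644.
Systemic exposure ∝ 1/CL: fold-change = 1 / 1.644 = 0.608.

0.608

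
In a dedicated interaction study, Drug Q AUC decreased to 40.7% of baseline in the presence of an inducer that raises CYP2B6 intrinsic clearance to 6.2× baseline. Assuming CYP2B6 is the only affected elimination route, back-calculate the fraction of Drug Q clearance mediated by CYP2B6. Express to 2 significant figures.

Write x for the fraction cleared via CYP2B6. The observed AUC change means clearance rose to 1/0.407 = 2.457 of baseline.
Only the CYP2B6 route changed, so 2.457 = x·6.2 + (1 − x), giving x = 0.28.

0.28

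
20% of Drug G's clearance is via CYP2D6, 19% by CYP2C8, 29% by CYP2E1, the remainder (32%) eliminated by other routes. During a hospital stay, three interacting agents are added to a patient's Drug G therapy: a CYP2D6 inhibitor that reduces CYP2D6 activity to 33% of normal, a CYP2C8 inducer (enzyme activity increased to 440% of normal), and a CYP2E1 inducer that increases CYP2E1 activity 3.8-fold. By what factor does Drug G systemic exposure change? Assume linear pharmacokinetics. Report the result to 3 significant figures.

The CYP2D6 pathway (20% of clearance) drops to 0.33× activity: 0.2 × 0.33 = 0.066.
The CYP2C8 pathway (19% of clearance) increases to 4.4× activity: 0.19 × 4.4 = 0.836.
The CYP2E1 pathway (29% of clearance) rises to 3.8× activity: 0.29 × 3.8 = 1.102.
Non-CYP routes (32%) are unchanged.
New clearance relative to baseline: 0.066 + 0.836 + 1.102 + 0.32 = 2.324.
Systemic exposure ∝ 1/CL: fold-change = 1 / 2.324 = 0.430.

0.430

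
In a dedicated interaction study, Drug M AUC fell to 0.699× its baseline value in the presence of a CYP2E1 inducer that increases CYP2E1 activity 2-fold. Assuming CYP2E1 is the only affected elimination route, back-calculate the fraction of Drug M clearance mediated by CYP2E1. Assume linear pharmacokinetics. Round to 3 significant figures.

Call the CYP2E1 fraction fm. After the interaction, CL_new/CL_old = fm × 2 + (1 − fm).
AUC ratio = 1 / (new CL fraction), so new CL fraction = 1 / 0.699 = 1.431.
fm × 2 + 1 − fm = 1.431  ⇒  fm × (2 − 1) = 0.4306  ⇒  fm = 0.431.

0.431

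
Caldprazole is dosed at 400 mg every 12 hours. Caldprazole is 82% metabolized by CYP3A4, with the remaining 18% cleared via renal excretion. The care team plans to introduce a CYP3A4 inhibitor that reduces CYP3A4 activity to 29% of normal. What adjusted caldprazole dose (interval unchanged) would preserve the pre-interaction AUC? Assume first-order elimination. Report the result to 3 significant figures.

167 mg

The CYP3A4 pathway (82% of clearance) drops to 0.29× activity: 0.82 × 0.29 = 0.2378.
Non-CYP routes (18%) are unchanged.
New clearance relative to baseline: 0.2378 + 0.18 = 0.4178.
Exposure is unchanged when dose changes in proportion to clearance. New dose = 400 mg × 0.4178 = 167 mg.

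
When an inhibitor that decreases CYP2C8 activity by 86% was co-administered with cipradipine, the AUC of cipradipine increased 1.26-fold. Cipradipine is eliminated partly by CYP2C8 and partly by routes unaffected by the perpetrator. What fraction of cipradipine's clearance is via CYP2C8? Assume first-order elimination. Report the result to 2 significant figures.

0.24

Call the CYP2C8 fraction fm. After the interaction, CL_new/CL_old = fm × 0.14 + (1 − fm).
AUC ratio = 1 / (new CL fraction), so new CL fraction = 1 / 1.26 = 0.7937.
fm × 0.14 + 1 − fm = 0.7937  ⇒  fm × (0.14 − 1) = −0.2063  ⇒  fm = 0.24.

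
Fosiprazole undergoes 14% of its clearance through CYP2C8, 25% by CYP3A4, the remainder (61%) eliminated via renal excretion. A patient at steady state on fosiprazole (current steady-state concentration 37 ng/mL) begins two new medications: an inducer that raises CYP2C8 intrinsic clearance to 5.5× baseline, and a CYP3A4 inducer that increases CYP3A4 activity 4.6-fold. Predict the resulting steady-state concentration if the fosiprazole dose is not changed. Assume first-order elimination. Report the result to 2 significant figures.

15 ng/mL

The CYP2C8 pathway (14% of clearance) increases to 5.5× activity: 0.14 × 5.5 = 0.77.
The CYP3A4 pathway (25% of clearance) increases to 4.6× activity: 0.25 × 4.6 = 1.15.
The remaining 61% of clearance is unaffected.
CL_new/CL_old = 0.77 + 1.15 + 0.61 = 2.53.
New steady-state concentration = 37 / 2.53 = 15 ng/mL (concentration scales inversely with clearance).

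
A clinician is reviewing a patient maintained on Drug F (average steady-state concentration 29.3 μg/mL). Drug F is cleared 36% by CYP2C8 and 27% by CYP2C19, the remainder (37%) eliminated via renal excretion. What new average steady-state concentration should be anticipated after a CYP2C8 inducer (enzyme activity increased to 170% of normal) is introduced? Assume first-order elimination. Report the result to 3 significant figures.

CYP2C8: 0.36 × 1.7 = 0.612
CYP2C19: 0.27 (unchanged)
Other: 0.37 (unchanged)
New clearance relative to baseline: 0.612 + 0.27 + 0.37 = 1.252.
With dosing unchanged, average steady-state concentration scales as 1/CL: 29.3 / 1.252 = 23.4 μg/mL.

23.4 μg/mL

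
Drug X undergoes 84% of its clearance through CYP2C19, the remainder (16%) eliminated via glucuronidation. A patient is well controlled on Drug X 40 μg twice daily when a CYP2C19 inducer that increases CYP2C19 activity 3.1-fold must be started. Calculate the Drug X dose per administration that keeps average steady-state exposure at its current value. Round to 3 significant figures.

111 μg

CYP2C19: 0.84 × 3.1 = 2.604
Other: 0.16 (unchanged)
Relative clearance = 2.604 + 0.16 = 2.764.
To maintain the same steady-state level, dose must scale with clearance: new dose = 40 × 2.764 = 111 μg.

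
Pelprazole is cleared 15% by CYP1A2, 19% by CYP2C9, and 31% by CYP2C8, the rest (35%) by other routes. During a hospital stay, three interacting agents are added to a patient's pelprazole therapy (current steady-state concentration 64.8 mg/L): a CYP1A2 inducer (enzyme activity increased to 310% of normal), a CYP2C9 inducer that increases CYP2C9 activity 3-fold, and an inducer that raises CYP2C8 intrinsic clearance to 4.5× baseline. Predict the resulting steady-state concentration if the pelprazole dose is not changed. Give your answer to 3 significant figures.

23.3 mg/L

The CYP1A2 pathway (15% of clearance) increases to 3.1× activity: 0.15 × 3.1 = 0.465.
The CYP2C9 pathway (19% of clearance) increases to 3× activity: 0.19 × 3 = 0.57.
The CYP2C8 pathway (31% of clearance) is boosted to 4.5× activity: 0.31 × 4.5 = 1.395.
The remaining 35% of clearance is unaffected.
New clearance relative to baseline: 0.465 + 0.57 + 1.395 + 0.35 = 2.78.
Dividing the baseline by the relative clearance: 64.8 / 2.78 = 23.3 mg/L.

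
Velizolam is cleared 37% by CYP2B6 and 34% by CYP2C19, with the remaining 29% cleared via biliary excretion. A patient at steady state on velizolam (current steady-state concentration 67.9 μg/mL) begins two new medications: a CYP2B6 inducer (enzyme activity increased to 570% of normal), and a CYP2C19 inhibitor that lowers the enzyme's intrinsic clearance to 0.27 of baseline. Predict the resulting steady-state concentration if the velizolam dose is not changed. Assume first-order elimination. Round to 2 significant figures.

The CYP2B6 pathway (37% of clearance) increases to 5.7× activity: 0.37 × 5.7 = 2.109.
The CYP2C19 pathway (34% of clearance) is reduced to 0.27× activity: 0.34 × 0.27 = 0.0918.
The remaining 29% of clearance is unaffected.
Relative clearance = 2.109 + 0.0918 + 0.29 = 2.4908.
Dividing the baseline by the relative clearance: 67.9 / 2.4908 = 27 μg/mL.

27 μg/mL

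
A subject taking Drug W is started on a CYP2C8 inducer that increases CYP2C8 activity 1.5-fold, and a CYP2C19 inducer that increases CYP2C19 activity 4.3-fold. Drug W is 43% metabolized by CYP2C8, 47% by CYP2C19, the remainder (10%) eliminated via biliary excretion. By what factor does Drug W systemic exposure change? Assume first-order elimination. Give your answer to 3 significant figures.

The CYP2C8 pathway (43% of clearance) rises to 1.5× activity: 0.43 × 1.5 = 0.645.
The CYP2C19 pathway (47% of clearance) increases to 4.3× activity: 0.47 × 4.3 = 2.021.
The remaining 10% of clearance is unaffected.
Relative clearance = 0.645 + 2.021 + 0.1 = 2.766.
Because systemic exposure varies inversely with clearance, the combined effect is 1 / 2.766 = 0.362.

0.362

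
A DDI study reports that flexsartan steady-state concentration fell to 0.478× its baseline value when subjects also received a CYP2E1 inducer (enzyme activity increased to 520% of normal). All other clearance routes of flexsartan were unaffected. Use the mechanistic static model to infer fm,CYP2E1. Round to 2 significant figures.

Call the CYP2E1 fraction fm. After the interaction, CL_new/CL_old = fm × 5.2 + (1 − fm).
Steady-state concentration ratio = 1 / (new CL fraction), so new CL fraction = 1 / 0.478 = 2.092.
fm × 5.2 + 1 − fm = 2.092  ⇒  fm × (5.2 − 1) = 1.092  ⇒  fm = 0.26.

0.26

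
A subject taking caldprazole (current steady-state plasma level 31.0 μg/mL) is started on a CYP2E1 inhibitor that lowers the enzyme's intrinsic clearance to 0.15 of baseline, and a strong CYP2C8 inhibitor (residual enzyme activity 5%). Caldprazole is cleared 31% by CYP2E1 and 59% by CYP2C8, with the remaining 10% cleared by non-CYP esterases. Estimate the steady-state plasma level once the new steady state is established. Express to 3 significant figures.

176 μg/mL

The CYP2E1 pathway (31% of clearance) drops to 0.15× activity: 0.31 × 0.15 = 0.0465.
The CYP2C8 pathway (59% of clearance) falls to 0.05× activity: 0.59 × 0.05 = 0.0295.
The remaining 10% of clearance is unaffected.
CL_new/CL_old = 0.0465 + 0.0295 + 0.1 = 0.176.
Dividing the baseline by the relative clearance: 31.0 / 0.176 = 176 μg/mL.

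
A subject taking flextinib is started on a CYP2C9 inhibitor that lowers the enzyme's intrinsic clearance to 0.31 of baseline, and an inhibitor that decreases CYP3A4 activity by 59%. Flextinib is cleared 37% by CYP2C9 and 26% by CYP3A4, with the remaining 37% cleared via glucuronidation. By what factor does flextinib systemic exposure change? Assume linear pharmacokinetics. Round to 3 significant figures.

1.69

CYP2C9: 0.37 × 0.31 = 0.1147
CYP3A4: 0.26 × 0.41 = 0.1066
Other: 0.37 (unchanged)
New clearance relative to baseline: 0.1147 + 0.1066 + 0.37 = 0.5913.
Systemic exposure ∝ 1/CL: fold-change = 1 / 0.5913 = 1.69.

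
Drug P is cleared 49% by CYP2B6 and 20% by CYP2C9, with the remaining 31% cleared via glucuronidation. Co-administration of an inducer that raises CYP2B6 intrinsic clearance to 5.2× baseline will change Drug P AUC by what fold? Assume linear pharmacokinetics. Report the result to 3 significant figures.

0.327

The CYP2B6 pathway (49% of clearance) rises to 5.2× activity: 0.49 × 5.2 = 2.548.
CYP2C9 (20%) and the residual 31% are unaffected.
CL_new/CL_old = 2.548 + 0.2 + 0.31 = 3.058.
AUC is inversely proportional to clearance, so the fold-change is 1 / 3.058 = 0.327.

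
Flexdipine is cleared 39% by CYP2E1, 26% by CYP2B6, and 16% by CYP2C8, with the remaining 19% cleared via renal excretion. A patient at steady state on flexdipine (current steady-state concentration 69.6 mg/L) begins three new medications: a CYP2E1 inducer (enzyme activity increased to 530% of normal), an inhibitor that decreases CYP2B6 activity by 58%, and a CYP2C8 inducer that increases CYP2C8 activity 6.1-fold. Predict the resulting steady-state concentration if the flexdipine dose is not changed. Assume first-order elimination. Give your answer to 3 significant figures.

The CYP2E1 pathway (39% of clearance) increases to 5.3× activity: 0.39 × 5.3 = 2.067.
The CYP2B6 pathway (26% of clearance) is reduced to 0.42× activity: 0.26 × 0.42 = 0.1092.
The CYP2C8 pathway (16% of clearance) increases to 6.1× activity: 0.16 × 6.1 = 0.976.
Non-CYP routes (19%) are unchanged.
Relative clearance = 2.067 + 0.1092 + 0.976 + 0.19 = 3.3422.
New steady-state concentration = 69.6 / 3.3422 = 20.8 mg/L (concentration scales inversely with clearance).

20.8 mg/L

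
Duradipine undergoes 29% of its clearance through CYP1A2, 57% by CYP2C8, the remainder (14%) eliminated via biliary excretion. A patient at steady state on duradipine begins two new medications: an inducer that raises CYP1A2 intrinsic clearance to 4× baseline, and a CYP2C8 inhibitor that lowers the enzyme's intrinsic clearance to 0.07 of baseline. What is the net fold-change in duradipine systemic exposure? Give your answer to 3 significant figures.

0.746

The CYP1A2 pathway (29% of clearance) is boosted to 4× activity: 0.29 × 4 = 1.16.
The CYP2C8 pathway (57% of clearance) drops to 0.07× activity: 0.57 × 0.07 = 0.0399.
The remaining 14% of clearance is unaffected.
Relative clearance = 1.16 + 0.0399 + 0.14 = 1.3399.
Systemic exposure ∝ 1/CL: fold-change = 1 / 1.3399 = 0.746.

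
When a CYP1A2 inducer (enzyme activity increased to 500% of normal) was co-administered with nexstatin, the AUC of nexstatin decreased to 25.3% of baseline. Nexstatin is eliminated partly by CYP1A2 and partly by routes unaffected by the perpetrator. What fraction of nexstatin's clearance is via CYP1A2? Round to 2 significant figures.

Let fm be the CYP1A2 fraction. New clearance relative to baseline = fm × 5 + (1 − fm).
AUC ratio = 1 / (new CL fraction), so new CL fraction = 1 / 0.253 = 3.953.
fm × 5 + 1 − fm = 3.953  ⇒  fm × (5 − 1) = 2.953  ⇒  fm = 0.74.

0.74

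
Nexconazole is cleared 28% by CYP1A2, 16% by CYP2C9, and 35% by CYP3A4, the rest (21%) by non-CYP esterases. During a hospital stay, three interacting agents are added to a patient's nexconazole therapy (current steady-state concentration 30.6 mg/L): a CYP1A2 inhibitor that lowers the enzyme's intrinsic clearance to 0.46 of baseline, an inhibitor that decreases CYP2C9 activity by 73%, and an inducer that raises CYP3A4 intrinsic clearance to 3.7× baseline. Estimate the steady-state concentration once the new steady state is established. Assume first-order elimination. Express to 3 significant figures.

The CYP1A2 pathway (28% of clearance) is reduced to 0.46× activity: 0.28 × 0.46 = 0.1288.
The CYP2C9 pathway (16% of clearance) falls to 0.27× activity: 0.16 × 0.27 = 0.0432.
The CYP3A4 pathway (35% of clearance) is boosted to 3.7× activity: 0.35 × 3.7 = 1.295.
Non-CYP routes (21%) are unchanged.
New clearance relative to baseline: 0.1288 + 0.0432 + 1.295 + 0.21 = 1.677.
New steady-state concentration = 30.6 / 1.677 = 18.2 mg/L (concentration scales inversely with clearance).

18.2 mg/L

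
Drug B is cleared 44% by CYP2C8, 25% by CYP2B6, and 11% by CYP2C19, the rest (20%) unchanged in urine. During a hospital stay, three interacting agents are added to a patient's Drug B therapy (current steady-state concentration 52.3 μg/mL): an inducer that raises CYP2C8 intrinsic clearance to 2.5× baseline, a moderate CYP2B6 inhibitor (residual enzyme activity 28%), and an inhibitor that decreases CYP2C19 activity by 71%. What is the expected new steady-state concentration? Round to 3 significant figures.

37.3 μg/mL

The CYP2C8 pathway (44% of clearance) increases to 2.5× activity: 0.44 × 2.5 = 1.1.
The CYP2B6 pathway (25% of clearance) falls to 0.28× activity: 0.25 × 0.28 = 0.07.
The CYP2C19 pathway (11% of clearance) drops to 0.29× activity: 0.11 × 0.29 = 0.0319.
The remaining 20% of clearance is unaffected.
CL_new/CL_old = 1.1 + 0.07 + 0.0319 + 0.2 = 1.4019.
Dividing the baseline by the relative clearance: 52.3 / 1.4019 = 37.3 μg/mL.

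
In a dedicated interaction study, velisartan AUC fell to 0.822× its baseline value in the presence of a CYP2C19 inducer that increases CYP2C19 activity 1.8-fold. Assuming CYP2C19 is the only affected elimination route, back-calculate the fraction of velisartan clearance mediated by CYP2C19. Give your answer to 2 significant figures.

CL'/CL = 1 / 0.822 = 1.217
1.8·fm + (1 − fm) = 1.217
fm = (1.217 − 1) / (1.8 − 1) = 0.27

0.27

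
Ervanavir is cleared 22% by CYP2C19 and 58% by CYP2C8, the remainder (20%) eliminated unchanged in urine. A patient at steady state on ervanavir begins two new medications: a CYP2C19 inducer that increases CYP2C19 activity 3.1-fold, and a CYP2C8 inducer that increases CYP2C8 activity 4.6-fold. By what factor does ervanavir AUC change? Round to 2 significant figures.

The CYP2C19 pathway (22% of clearance) rises to 3.1× activity: 0.22 × 3.1 = 0.682.
The CYP2C8 pathway (58% of clearance) increases to 4.6× activity: 0.58 × 4.6 = 2.668.
Non-CYP routes (20%) are unchanged.
CL_new/CL_old = 0.682 + 2.668 + 0.2 = 3.55.
AUC ∝ 1/CL: fold-change = 1 / 3.55 = 0.28.

0.28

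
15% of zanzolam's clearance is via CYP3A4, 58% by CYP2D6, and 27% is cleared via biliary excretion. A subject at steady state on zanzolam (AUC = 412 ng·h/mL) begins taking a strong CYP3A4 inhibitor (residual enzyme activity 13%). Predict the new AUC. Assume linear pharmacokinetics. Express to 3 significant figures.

The CYP3A4 pathway (15% of clearance) is reduced to 0.13× activity: 0.15 × 0.13 = 0.0195.
CYP2D6 (58%) and the residual 27% are unaffected.
New clearance relative to baseline: 0.0195 + 0.58 + 0.27 = 0.8695.
With dosing unchanged, AUC scales as 1/CL: 412 / 0.8695 = 474 ng·h/mL.

474 ng·h/mL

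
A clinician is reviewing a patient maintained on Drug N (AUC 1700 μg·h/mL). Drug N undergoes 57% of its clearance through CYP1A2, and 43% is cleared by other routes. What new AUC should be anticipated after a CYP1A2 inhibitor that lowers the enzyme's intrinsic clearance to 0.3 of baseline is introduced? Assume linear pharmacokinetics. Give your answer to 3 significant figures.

The CYP1A2 pathway (57% of clearance) is reduced to 0.3× activity: 0.57 × 0.3 = 0.171.
The remaining 43% of clearance is unaffected.
CL_new/CL_old = 0.171 + 0.43 = 0.601.
AUC ∝ 1/CL, so new value = 1700 / 0.601 = 2.83 × 10³ μg·h/mL.

2.83 × 10³ μg·h/mL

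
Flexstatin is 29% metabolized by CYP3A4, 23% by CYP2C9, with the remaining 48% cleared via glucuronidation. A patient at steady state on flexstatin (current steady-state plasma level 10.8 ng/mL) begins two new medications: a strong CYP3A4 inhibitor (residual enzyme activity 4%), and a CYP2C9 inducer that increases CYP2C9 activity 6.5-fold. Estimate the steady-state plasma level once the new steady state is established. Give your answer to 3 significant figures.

5.44 ng/mL

The CYP3A4 pathway (29% of clearance) is reduced to 0.04× activity: 0.29 × 0.04 = 0.0116.
The CYP2C9 pathway (23% of clearance) is boosted to 6.5× activity: 0.23 × 6.5 = 1.495.
The remaining 48% of clearance is unaffected.
New clearance relative to baseline: 0.0116 + 1.495 + 0.48 = 1.9866.
Steady-state plasma level ∝ 1/CL: new value = 10.8 / 1.9866 = 5.44 ng/mL.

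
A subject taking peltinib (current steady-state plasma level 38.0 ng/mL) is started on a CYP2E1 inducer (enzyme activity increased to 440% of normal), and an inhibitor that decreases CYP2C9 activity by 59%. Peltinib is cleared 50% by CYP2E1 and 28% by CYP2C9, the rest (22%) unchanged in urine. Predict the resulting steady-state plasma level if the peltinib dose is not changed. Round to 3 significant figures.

CYP2E1: 0.5 × 4.4 = 2.2
CYP2C9: 0.28 × 0.41 = 0.1148
Other: 0.22 (unchanged)
Relative clearance = 2.2 + 0.1148 + 0.22 = 2.5348.
New steady-state plasma level = 38.0 / 2.5348 = 15.0 ng/mL (concentration scales inversely with clearance).

15.0 ng/mL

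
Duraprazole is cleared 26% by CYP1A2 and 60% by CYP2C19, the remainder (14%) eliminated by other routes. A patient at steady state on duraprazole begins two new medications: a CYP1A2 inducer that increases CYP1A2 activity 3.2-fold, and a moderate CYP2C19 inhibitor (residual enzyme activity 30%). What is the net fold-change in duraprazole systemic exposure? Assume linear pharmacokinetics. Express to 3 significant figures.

0.868

CYP1A2: 0.26 × 3.2 = 0.832
CYP2C19: 0.6 × 0.3 = 0.18
Other: 0.14 (unchanged)
CL_new/CL_old = 0.832 + 0.18 + 0.14 = 1.152.
Systemic exposure ∝ 1/CL: fold-change = 1 / 1.152 = 0.868.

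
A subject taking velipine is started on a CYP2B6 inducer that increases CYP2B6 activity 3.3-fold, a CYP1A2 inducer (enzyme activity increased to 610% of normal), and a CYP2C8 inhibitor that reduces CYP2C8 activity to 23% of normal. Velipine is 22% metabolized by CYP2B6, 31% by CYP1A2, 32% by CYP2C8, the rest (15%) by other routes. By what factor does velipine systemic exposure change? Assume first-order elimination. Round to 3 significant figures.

The CYP2B6 pathway (22% of clearance) increases to 3.3× activity: 0.22 × 3.3 = 0.726.
The CYP1A2 pathway (31% of clearance) is boosted to 6.1× activity: 0.31 × 6.1 = 1.891.
The CYP2C8 pathway (32% of clearance) drops to 0.23× activity: 0.32 × 0.23 = 0.0736.
The remaining 15% of clearance is unaffected.
Relative clearance = 0.726 + 1.891 + 0.0736 + 0.15 = 2.8406.
Systemic exposure ∝ 1/CL: fold-change = 1 / 2.8406 = 0.352.

0.352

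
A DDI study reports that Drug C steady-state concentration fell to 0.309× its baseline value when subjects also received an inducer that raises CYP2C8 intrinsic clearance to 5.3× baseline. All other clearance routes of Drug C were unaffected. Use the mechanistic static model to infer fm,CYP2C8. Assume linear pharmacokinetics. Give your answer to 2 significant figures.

Let x = fm,CYP2C8. Because steady-state concentration ∝ 1/CL, relative clearance rose to 1/0.309 = 3.236.
Only the CYP2C8 route changed, so 3.236 = x·5.3 + (1 − x), giving x = 0.52.

0.52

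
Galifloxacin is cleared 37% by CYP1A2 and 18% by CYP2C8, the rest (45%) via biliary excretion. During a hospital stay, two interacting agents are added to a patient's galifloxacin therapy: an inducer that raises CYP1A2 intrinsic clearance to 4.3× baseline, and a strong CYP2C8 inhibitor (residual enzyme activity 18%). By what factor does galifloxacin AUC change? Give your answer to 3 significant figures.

0.482

The CYP1A2 pathway (37% of clearance) rises to 4.3× activity: 0.37 × 4.3 = 1.591.
The CYP2C8 pathway (18% of clearance) is reduced to 0.18× activity: 0.18 × 0.18 = 0.0324.
The remaining 45% of clearance is unaffected.
New clearance relative to baseline: 1.591 + 0.0324 + 0.45 = 2.0734.
AUC ∝ 1/CL: fold-change = 1 / 2.0734 = 0.482.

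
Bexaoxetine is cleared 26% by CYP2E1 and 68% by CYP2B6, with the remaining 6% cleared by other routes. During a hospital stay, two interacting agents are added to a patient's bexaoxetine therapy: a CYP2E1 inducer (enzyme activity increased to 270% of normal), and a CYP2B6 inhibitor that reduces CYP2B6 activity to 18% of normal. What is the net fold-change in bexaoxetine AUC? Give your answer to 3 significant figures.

CYP2E1: 0.26 × 2.7 = 0.702
CYP2B6: 0.68 × 0.18 = 0.1224
Other: 0.06 (unchanged)
New clearance relative to baseline: 0.702 + 0.1224 + 0.06 = 0.8844.
Net AUC ratio = 1 / 0.8844 = 1.13.

1.13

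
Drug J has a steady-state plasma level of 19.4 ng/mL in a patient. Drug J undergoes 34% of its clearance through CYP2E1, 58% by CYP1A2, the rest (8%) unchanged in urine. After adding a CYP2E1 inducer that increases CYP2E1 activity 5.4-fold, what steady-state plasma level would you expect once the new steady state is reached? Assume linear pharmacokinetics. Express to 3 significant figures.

The CYP2E1 pathway (34% of clearance) increases to 5.4× activity: 0.34 × 5.4 = 1.836.
CYP1A2 (58%) and the residual 8% are unaffected.
CL_new/CL_old = 1.836 + 0.58 + 0.08 = 2.496.
Steady-state plasma level ∝ 1/CL, so new value = 19.4 / 2.496 = 7.77 ng/mL.

7.77 ng/mL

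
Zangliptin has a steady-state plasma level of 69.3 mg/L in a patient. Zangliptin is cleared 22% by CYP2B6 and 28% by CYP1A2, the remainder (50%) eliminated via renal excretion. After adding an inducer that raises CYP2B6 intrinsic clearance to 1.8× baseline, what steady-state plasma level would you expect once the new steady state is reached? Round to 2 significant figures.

The CYP2B6 pathway (22% of clearance) is boosted to 1.8× activity: 0.22 × 1.8 = 0.396.
CYP1A2 (28%) and the residual 50% are unaffected.
Relative clearance = 0.396 + 0.28 + 0.5 = 1.176.
With dosing unchanged, steady-state plasma level scales as 1/CL: 69.3 / 1.176 = 59 mg/L.

59 mg/L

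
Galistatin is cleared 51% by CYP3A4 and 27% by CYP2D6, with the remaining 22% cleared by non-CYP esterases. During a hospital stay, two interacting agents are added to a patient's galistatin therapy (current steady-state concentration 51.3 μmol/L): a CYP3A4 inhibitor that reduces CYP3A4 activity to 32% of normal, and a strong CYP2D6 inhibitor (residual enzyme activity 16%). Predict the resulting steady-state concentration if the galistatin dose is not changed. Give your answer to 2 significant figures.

CYP3A4: 0.51 × 0.32 = 0.1632
CYP2D6: 0.27 × 0.16 = 0.0432
Other: 0.22 (unchanged)
Relative clearance = 0.1632 + 0.0432 + 0.22 = 0.4264.
Dividing the baseline by the relative clearance: 51.3 / 0.4264 = 1.2 × 10² μmol/L.

1.2 × 10² μmol/L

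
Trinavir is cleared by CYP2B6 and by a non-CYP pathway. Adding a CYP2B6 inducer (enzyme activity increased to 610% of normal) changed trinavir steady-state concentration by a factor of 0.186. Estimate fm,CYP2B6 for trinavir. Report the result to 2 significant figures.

Let fm be the CYP2B6 fraction. New clearance relative to baseline = fm × 6.1 + (1 − fm).
Steady-state concentration ratio = 1 / (new CL fraction), so new CL fraction = 1 / 0.186 = 5.376.
fm × 6.1 + 1 − fm = 5.376  ⇒  fm × (6.1 − 1) = 4.376  ⇒  fm = 0.86.

0.86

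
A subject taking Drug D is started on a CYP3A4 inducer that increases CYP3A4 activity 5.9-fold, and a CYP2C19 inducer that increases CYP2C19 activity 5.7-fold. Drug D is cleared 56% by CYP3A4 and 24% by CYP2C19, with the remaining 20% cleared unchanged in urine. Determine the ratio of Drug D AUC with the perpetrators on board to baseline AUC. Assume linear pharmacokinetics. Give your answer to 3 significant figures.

0.205

CYP3A4: 0.56 × 5.9 = 3.304
CYP2C19: 0.24 × 5.7 = 1.368
Other: 0.2 (unchanged)
Relative clearance = 3.304 + 1.368 + 0.2 = 4.872.
Net AUC ratio = 1 / 4.872 = 0.205.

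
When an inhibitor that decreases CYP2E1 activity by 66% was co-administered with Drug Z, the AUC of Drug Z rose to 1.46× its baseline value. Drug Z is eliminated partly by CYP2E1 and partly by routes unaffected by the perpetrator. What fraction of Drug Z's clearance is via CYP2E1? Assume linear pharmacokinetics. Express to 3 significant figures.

0.477

Let fm be the CYP2E1 fraction. New clearance relative to baseline = fm × 0.34 + (1 − fm).
AUC ratio = 1 / (new CL fraction), so new CL fraction = 1 / 1.46 = 0.6849.
fm × 0.34 + 1 − fm = 0.6849  ⇒  fm × (0.34 − 1) = −0.3151  ⇒  fm = 0.477.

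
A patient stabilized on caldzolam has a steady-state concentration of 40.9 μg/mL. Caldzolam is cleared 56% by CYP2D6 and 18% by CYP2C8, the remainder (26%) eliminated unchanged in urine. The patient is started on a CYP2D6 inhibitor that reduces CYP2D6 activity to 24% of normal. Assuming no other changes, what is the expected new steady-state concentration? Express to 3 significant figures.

71.2 μg/mL

CYP2D6: 0.56 × 0.24 = 0.1344
CYP2C8: 0.18 (unchanged)
Other: 0.26 (unchanged)
Relative clearance = 0.1344 + 0.18 + 0.26 = 0.5744.
New steady-state concentration = baseline ÷ relative clearance = 40.9 / 0.5744 = 71.2 μg/mL.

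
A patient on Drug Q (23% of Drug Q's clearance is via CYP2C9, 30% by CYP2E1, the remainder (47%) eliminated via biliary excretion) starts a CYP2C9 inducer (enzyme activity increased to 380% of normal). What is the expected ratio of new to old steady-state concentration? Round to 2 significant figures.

0.61

CYP2C9: 0.23 × 3.8 = 0.874
CYP2E1: 0.3 (unchanged)
Other: 0.47 (unchanged)
New clearance relative to baseline: 0.874 + 0.3 + 0.47 = 1.644.
Since steady-state concentration ∝ 1/CL, the ratio is 1 / 1.644 = 0.61.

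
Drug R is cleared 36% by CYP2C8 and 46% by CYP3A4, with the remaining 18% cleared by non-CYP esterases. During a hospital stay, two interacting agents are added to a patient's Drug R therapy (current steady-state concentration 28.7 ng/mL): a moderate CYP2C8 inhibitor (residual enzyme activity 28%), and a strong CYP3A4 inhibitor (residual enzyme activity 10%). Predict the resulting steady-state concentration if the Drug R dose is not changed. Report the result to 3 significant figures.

87.8 ng/mL

CYP2C8: 0.36 × 0.28 = 0.1008
CYP3A4: 0.46 × 0.1 = 0.046
Other: 0.18 (unchanged)
New clearance relative to baseline: 0.1008 + 0.046 + 0.18 = 0.3268.
New steady-state concentration = 28.7 / 0.3268 = 87.8 ng/mL (concentration scales inversely with clearance).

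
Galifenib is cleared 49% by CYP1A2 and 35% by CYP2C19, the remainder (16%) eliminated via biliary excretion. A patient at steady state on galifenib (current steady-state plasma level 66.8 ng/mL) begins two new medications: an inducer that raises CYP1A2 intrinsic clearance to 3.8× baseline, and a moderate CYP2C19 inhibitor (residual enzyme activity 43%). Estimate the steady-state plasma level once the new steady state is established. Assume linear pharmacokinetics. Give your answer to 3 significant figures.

30.7 ng/mL

The CYP1A2 pathway (49% of clearance) rises to 3.8× activity: 0.49 × 3.8 = 1.862.
The CYP2C19 pathway (35% of clearance) is reduced to 0.43× activity: 0.35 × 0.43 = 0.1505.
The remaining 16% of clearance is unaffected.
New clearance relative to baseline: 1.862 + 0.1505 + 0.16 = 2.1725.
New steady-state plasma level = 66.8 / 2.1725 = 30.7 ng/mL (concentration scales inversely with clearance).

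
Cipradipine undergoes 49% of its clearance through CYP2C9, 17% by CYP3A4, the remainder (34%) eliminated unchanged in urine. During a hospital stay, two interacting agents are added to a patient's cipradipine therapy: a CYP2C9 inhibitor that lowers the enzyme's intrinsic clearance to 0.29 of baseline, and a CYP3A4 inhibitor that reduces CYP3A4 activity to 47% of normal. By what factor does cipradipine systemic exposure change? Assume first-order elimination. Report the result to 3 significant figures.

The CYP2C9 pathway (49% of clearance) falls to 0.29× activity: 0.49 × 0.29 = 0.1421.
The CYP3A4 pathway (17% of clearance) drops to 0.47× activity: 0.17 × 0.47 = 0.0799.
The remaining 34% of clearance is unaffected.
New clearance relative to baseline: 0.1421 + 0.0799 + 0.34 = 0.562.
Net systemic exposure ratio = 1 / 0.562 = 1.78.

1.78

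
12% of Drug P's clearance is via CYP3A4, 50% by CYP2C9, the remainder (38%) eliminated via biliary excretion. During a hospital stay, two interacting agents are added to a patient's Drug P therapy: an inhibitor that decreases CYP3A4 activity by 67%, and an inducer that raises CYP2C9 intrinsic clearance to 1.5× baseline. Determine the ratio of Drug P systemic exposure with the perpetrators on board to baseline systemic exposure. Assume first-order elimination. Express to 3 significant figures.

0.855

The CYP3A4 pathway (12% of clearance) is reduced to 0.33× activity: 0.12 × 0.33 = 0.0396.
The CYP2C9 pathway (50% of clearance) increases to 1.5× activity: 0.5 × 1.5 = 0.75.
The remaining 38% of clearance is unaffected.
CL_new/CL_old = 0.0396 + 0.75 + 0.38 = 1.1696.
Because systemic exposure varies inversely with clearance, the combined effect is 1 / 1.1696 = 0.855.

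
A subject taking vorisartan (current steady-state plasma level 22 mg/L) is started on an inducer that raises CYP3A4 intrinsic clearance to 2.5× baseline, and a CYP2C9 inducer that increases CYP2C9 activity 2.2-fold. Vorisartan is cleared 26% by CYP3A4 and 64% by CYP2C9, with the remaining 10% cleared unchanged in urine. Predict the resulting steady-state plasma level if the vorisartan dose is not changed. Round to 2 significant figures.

10 mg/L

The CYP3A4 pathway (26% of clearance) is boosted to 2.5× activity: 0.26 × 2.5 = 0.65.
The CYP2C9 pathway (64% of clearance) increases to 2.2× activity: 0.64 × 2.2 = 1.408.
The remaining 10% of clearance is unaffected.
CL_new/CL_old = 0.65 + 1.408 + 0.1 = 2.158.
Steady-state plasma level ∝ 1/CL: new value = 22 / 2.158 = 10 mg/L.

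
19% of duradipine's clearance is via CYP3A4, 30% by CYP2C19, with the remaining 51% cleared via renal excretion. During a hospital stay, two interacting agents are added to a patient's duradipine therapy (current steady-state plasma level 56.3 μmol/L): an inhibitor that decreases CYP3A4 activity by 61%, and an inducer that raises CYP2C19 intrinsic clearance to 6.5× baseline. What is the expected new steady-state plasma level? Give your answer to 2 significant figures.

CYP3A4: 0.19 × 0.39 = 0.0741
CYP2C19: 0.3 × 6.5 = 1.95
Other: 0.51 (unchanged)
Relative clearance = 0.0741 + 1.95 + 0.51 = 2.5341.
New steady-state plasma level = 56.3 / 2.5341 = 22 μmol/L (concentration scales inversely with clearance).

22 μmol/L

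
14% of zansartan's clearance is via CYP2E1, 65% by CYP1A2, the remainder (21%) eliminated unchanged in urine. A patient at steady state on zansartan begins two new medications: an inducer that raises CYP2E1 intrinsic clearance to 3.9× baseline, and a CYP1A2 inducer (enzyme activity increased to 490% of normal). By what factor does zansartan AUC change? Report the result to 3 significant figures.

0.254

The CYP2E1 pathway (14% of clearance) increases to 3.9× activity: 0.14 × 3.9 = 0.546.
The CYP1A2 pathway (65% of clearance) rises to 4.9× activity: 0.65 × 4.9 = 3.185.
The remaining 21% of clearance is unaffected.
CL_new/CL_old = 0.546 + 3.185 + 0.21 = 3.941.
Because AUC varies inversely with clearance, the combined effect is 1 / 3.941 = 0.254.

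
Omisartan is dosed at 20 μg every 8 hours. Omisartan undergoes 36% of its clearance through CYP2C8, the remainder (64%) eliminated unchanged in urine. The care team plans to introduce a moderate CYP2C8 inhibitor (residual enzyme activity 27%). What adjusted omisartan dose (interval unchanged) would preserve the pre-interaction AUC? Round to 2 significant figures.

The CYP2C8 pathway (36% of clearance) drops to 0.27× activity: 0.36 × 0.27 = 0.0972.
Non-CYP routes (64%) are unchanged.
CL_new/CL_old = 0.0972 + 0.64 = 0.7372.
Css,avg = (dose rate)/CL, so holding Css fixed requires dose ∝ CL: 20 × 0.7372 = 15 μg.

15 μg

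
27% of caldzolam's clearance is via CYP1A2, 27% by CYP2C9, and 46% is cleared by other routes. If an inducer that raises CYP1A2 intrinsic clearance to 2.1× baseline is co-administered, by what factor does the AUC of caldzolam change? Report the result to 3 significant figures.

The CYP1A2 pathway (27% of clearance) rises to 2.1× activity: 0.27 × 2.1 = 0.567.
CYP2C9 (27%) and the residual 46% are unaffected.
Relative clearance = 0.567 + 0.27 + 0.46 = 1.297.
AUC is inversely proportional to clearance, so the fold-change is 1 / 1.297 = 0.771.

0.771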